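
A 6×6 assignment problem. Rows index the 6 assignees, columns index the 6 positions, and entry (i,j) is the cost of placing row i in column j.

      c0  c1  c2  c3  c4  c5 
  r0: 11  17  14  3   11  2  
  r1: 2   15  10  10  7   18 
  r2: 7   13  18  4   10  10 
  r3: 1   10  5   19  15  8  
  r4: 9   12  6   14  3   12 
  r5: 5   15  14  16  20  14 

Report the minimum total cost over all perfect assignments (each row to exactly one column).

Minimum assignment cost: 31

optimal assignment: row0→col5 (cost 2), row1→col0 (cost 2), row2→col3 (cost 4), row3→col2 (cost 5), row4→col4 (cost 3), row5→col1 (cost 15)
total = 2 + 2 + 4 + 5 + 3 + 15 = 31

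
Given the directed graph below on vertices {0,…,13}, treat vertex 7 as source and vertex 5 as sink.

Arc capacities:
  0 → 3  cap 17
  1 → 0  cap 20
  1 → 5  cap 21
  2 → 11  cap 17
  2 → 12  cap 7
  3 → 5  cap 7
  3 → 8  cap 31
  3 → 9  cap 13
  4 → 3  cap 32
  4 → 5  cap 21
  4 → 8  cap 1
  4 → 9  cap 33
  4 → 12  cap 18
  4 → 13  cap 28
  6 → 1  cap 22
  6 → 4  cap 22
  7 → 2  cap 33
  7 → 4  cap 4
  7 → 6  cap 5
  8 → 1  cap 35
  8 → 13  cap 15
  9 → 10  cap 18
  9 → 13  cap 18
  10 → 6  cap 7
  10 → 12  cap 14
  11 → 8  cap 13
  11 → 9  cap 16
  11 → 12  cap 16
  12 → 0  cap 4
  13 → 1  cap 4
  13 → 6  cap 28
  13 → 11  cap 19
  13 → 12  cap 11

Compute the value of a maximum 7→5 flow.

augment #1: 7→4→5 bottleneck 4, total now 4
augment #2: 7→6→1→5 bottleneck 5, total now 9
augment #3: 7→2→11→8→1→5 bottleneck 13, total now 22
augment #4: 7→2→12→0→3→5 bottleneck 4, total now 26
augment #5: 7→2→11→9→13→1→5 bottleneck 3, total now 29
augment #6: 7→2→11→9→10→6→4→5 bottleneck 1, total now 30

Maximum flow value: 30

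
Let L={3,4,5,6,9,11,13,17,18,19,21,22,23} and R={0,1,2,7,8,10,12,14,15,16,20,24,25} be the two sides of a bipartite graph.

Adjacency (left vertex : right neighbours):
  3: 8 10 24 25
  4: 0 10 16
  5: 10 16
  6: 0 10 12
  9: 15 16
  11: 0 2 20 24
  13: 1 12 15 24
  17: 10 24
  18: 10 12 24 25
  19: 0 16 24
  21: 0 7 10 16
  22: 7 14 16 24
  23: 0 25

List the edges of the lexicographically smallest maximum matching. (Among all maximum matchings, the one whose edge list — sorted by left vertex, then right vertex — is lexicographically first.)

Lex-smallest maximum matching: {(3,8), (4,0), (5,10), (6,12), (9,15), (11,2), (13,1), (17,24), (18,25), (19,16), (21,7), (22,14)}

|M| = 12 (so the lex-smallest maximum matching has 12 edges)
process left vertices in ascending order; for each, take the smallest-labelled available neighbour that still permits 12 edges overall, or leave it unmatched if none does
lex-smallest matching: {3-8, 4-0, 5-10, 6-12, 9-15, 11-2, 13-1, 17-24, 18-25, 19-16, 21-7, 22-14}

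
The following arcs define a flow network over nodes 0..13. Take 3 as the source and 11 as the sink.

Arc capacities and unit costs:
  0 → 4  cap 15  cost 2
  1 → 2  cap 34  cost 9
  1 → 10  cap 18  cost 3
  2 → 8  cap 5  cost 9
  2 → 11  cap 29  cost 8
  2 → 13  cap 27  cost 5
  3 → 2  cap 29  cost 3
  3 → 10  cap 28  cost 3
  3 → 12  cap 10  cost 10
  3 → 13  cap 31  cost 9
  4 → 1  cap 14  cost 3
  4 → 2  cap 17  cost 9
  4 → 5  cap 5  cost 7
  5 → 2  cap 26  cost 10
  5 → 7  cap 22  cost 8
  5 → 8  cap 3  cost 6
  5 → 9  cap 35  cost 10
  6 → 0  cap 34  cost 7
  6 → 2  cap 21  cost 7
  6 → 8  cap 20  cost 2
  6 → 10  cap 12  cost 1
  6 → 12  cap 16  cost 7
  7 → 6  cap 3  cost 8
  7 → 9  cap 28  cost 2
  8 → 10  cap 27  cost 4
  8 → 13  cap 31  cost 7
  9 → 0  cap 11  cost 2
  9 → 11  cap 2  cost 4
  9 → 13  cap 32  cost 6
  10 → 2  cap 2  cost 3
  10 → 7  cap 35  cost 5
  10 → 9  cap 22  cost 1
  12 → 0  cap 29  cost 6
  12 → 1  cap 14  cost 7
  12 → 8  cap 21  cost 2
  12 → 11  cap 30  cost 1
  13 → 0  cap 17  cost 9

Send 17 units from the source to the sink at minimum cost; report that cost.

Minimum cost for 17 units: 181

shortest-cost path #1: 3→10→9→11 push 2 @ unit cost 8 (adds 16)
shortest-cost path #2: 3→12→11 push 10 @ unit cost 11 (adds 110)
shortest-cost path #3: 3→2→11 push 5 @ unit cost 11 (adds 55)
total cost = 181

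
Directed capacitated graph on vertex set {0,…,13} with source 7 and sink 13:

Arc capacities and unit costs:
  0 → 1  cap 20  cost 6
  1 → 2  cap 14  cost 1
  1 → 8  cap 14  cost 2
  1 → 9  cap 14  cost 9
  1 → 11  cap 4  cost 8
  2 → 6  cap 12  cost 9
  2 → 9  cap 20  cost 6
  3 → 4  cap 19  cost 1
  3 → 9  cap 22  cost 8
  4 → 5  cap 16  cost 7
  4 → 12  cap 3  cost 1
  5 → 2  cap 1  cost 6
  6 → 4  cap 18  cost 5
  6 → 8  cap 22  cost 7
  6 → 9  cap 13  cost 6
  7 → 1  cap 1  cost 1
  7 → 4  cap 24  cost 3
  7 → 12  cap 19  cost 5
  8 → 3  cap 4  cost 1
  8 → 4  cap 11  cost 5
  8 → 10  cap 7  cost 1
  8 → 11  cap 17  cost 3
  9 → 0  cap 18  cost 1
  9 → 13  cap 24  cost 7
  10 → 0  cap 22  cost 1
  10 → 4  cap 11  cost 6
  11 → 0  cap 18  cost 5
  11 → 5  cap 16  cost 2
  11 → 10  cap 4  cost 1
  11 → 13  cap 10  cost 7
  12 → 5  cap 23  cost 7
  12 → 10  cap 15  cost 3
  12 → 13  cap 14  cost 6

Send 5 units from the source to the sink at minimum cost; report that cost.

Minimum cost for 5 units: 52

shortest-cost path #1: 7→4→12→13 push 3 @ unit cost 10 (adds 30)
shortest-cost path #2: 7→12→13 push 2 @ unit cost 11 (adds 22)
total cost = 52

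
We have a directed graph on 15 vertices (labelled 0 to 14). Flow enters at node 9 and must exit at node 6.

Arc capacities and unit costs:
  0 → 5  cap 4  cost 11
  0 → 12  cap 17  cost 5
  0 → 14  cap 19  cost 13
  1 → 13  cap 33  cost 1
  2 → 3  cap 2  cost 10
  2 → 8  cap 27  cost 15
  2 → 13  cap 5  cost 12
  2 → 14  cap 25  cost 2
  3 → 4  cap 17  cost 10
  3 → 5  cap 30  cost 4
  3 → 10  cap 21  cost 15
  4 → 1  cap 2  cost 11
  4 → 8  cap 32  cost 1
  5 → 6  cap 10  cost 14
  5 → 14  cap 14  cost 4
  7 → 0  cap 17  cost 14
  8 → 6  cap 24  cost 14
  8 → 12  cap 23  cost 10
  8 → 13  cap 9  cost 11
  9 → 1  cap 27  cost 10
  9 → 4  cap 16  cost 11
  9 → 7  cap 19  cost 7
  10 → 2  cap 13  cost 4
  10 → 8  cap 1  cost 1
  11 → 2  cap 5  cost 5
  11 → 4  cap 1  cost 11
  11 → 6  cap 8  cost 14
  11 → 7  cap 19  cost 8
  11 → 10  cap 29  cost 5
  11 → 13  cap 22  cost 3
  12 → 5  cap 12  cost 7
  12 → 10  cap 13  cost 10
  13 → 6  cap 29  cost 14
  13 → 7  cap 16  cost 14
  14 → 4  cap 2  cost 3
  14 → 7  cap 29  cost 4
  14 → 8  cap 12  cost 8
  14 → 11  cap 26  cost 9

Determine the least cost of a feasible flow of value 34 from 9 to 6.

Minimum cost for 34 units: 857

shortest-cost path #1: 9→1→13→6 push 27 @ unit cost 25 (adds 675)
shortest-cost path #2: 9→4→8→6 push 7 @ unit cost 26 (adds 182)
total cost = 857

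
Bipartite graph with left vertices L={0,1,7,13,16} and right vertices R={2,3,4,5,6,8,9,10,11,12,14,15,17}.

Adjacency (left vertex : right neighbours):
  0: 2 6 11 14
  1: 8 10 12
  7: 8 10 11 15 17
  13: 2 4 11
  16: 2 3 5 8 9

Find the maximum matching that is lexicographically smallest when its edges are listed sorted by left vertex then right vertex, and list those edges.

Lex-smallest maximum matching: {(0,2), (1,8), (7,10), (13,4), (16,3)}

|M| = 5 (so the lex-smallest maximum matching has 5 edges)
process left vertices in ascending order; for each, take the smallest-labelled available neighbour that still permits 5 edges overall, or leave it unmatched if none does
lex-smallest matching: {0-2, 1-8, 7-10, 13-4, 16-3}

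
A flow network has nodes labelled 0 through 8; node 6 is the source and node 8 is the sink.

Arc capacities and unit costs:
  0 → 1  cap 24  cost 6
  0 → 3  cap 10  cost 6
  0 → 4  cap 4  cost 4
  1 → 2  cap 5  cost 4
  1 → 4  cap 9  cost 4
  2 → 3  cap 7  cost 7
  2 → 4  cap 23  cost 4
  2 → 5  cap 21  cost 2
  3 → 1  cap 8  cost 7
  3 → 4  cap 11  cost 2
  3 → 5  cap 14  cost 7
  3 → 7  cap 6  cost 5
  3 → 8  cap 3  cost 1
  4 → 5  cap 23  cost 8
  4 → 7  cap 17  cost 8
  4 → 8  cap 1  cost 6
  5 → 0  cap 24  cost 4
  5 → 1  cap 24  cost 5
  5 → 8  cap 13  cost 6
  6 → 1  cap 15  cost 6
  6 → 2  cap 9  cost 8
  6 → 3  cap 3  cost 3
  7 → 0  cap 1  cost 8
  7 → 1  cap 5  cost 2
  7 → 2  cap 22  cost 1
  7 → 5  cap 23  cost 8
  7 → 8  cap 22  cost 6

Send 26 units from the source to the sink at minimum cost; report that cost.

shortest-cost path #1: 6→3→8 push 3 @ unit cost 4 (adds 12)
shortest-cost path #2: 6→1→4→8 push 1 @ unit cost 16 (adds 16)
shortest-cost path #3: 6→2→5→8 push 9 @ unit cost 16 (adds 144)
shortest-cost path #4: 6→1→2→5→8 push 4 @ unit cost 18 (adds 72)
shortest-cost path #5: 6→1→4→7→8 push 8 @ unit cost 24 (adds 192)
shortest-cost path #6: 6→1→2→3→7→8 push 1 @ unit cost 28 (adds 28)
total cost = 464

Minimum cost for 26 units: 464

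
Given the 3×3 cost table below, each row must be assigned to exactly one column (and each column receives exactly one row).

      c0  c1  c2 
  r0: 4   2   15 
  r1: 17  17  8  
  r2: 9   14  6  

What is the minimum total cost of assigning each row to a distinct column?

optimal assignment: row0→col1 (cost 2), row1→col2 (cost 8), row2→col0 (cost 9)
total = 2 + 8 + 9 = 19

Minimum assignment cost: 19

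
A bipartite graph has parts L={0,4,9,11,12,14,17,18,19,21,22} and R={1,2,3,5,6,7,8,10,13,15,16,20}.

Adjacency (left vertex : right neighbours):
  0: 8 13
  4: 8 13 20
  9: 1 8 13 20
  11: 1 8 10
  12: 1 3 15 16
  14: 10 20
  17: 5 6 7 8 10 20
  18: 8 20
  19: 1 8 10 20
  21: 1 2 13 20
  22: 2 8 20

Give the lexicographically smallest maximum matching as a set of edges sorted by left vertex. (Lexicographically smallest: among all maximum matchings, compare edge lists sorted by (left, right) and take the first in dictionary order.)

Lex-smallest maximum matching: {(0,8), (4,13), (9,1), (11,10), (12,3), (14,20), (17,5), (21,2)}

|M| = 8 (so the lex-smallest maximum matching has 8 edges)
process left vertices in ascending order; for each, take the smallest-labelled available neighbour that still permits 8 edges overall, or leave it unmatched if none does
lex-smallest matching: {0-8, 4-13, 9-1, 11-10, 12-3, 14-20, 17-5, 21-2}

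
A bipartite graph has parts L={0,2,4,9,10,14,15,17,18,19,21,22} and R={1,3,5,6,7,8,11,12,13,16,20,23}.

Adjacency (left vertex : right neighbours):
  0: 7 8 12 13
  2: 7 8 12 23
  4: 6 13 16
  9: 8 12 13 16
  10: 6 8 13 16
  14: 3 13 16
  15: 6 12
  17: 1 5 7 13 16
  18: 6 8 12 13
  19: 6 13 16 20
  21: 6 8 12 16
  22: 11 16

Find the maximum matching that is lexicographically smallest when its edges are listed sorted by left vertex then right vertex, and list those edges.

Lex-smallest maximum matching: {(0,7), (2,23), (4,6), (9,8), (10,13), (14,3), (15,12), (17,1), (19,20), (21,16), (22,11)}

|M| = 11 (so the lex-smallest maximum matching has 11 edges)
process left vertices in ascending order; for each, take the smallest-labelled available neighbour that still permits 11 edges overall, or leave it unmatched if none does
lex-smallest matching: {0-7, 2-23, 4-6, 9-8, 10-13, 14-3, 15-12, 17-1, 19-20, 21-16, 22-11}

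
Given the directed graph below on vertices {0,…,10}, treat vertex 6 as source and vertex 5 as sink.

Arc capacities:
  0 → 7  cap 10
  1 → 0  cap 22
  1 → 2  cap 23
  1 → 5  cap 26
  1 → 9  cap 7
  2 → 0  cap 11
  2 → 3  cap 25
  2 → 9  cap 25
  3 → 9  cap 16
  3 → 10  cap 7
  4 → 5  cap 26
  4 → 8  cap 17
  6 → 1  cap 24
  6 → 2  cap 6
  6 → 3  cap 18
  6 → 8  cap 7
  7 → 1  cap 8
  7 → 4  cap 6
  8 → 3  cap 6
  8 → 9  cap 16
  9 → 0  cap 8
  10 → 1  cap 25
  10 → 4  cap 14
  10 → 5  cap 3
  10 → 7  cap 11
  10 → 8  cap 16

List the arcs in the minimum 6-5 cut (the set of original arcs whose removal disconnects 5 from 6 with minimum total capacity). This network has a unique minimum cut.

Min-cut arcs: {(1,5), (3,10), (7,4)} (total capacity 39)

augment #1: 6→1→5 push 24
augment #2: 6→3→10→5 push 3
augment #3: 6→3→10→1→5 push 2
augment #4: 6→3→10→4→5 push 2
augment #5: 6→2→0→7→4→5 push 6
augment #6: 6→3→9→0→7→1→10→4→5 push 2
max flow = 39; residual-reachable set from 6 gives S-side
cut edges (S→T): {(1,5), (3,10), (7,4)} total cap 39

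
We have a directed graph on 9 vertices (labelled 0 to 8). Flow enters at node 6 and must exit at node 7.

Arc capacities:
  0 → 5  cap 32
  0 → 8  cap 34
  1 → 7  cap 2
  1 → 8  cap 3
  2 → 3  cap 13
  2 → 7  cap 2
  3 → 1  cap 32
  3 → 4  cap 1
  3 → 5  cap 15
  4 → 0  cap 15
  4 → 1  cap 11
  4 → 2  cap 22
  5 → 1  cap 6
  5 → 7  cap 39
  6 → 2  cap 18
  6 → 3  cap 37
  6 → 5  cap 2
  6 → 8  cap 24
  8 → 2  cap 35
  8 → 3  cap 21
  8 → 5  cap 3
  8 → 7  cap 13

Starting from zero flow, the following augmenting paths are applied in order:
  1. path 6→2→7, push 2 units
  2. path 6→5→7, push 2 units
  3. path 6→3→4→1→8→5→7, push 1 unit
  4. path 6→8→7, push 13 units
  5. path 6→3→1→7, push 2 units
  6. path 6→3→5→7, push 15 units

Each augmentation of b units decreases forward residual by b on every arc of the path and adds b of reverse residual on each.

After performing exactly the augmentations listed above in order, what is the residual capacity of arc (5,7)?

after path 1 (6→2→7, push 2): res(5,7)=39
after path 2 (6→5→7, push 2): res(5,7)=37
after path 3 (6→3→4→1→8→5→7, push 1): res(5,7)=36
after path 4 (6→8→7, push 13): res(5,7)=36
after path 5 (6→3→1→7, push 2): res(5,7)=36
after path 6 (6→3→5→7, push 15): res(5,7)=21

Residual capacity of (5,7): 21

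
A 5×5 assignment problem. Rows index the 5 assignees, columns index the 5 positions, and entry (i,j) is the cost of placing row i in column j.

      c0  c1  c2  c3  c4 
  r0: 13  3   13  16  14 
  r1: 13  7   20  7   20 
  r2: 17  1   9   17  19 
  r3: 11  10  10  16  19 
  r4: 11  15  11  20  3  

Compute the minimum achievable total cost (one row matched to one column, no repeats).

Minimum assignment cost: 33

optimal assignment: row0→col1 (cost 3), row1→col3 (cost 7), row2→col2 (cost 9), row3→col0 (cost 11), row4→col4 (cost 3)
total = 3 + 7 + 9 + 11 + 3 = 33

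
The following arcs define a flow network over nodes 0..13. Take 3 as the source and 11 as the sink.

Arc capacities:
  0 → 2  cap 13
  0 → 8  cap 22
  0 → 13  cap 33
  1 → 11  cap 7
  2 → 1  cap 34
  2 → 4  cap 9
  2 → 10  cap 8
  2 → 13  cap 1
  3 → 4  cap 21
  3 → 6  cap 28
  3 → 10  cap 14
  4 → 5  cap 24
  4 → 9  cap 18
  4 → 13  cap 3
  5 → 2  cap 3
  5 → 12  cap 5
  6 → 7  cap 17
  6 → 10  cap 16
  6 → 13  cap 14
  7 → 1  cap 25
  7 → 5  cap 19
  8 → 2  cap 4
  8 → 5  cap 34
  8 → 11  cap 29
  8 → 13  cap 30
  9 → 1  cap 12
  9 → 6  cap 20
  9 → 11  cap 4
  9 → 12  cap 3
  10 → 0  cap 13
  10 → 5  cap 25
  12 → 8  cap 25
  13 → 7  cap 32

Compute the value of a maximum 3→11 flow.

augment #1: 3→4→9→11 bottleneck 4, total now 4
augment #2: 3→4→9→1→11 bottleneck 7, total now 11
augment #3: 3→10→0→8→11 bottleneck 13, total now 24
augment #4: 3→4→5→12→8→11 bottleneck 5, total now 29
augment #5: 3→4→9→12→8→11 bottleneck 3, total now 32

Maximum flow value: 32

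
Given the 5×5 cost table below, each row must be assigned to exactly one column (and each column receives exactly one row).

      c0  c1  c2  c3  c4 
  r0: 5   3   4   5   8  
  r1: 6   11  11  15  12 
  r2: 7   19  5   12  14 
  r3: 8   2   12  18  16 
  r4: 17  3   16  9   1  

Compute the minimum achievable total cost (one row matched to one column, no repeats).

Minimum assignment cost: 19

optimal assignment: row0→col3 (cost 5), row1→col0 (cost 6), row2→col2 (cost 5), row3→col1 (cost 2), row4→col4 (cost 1)
total = 5 + 6 + 5 + 2 + 1 = 19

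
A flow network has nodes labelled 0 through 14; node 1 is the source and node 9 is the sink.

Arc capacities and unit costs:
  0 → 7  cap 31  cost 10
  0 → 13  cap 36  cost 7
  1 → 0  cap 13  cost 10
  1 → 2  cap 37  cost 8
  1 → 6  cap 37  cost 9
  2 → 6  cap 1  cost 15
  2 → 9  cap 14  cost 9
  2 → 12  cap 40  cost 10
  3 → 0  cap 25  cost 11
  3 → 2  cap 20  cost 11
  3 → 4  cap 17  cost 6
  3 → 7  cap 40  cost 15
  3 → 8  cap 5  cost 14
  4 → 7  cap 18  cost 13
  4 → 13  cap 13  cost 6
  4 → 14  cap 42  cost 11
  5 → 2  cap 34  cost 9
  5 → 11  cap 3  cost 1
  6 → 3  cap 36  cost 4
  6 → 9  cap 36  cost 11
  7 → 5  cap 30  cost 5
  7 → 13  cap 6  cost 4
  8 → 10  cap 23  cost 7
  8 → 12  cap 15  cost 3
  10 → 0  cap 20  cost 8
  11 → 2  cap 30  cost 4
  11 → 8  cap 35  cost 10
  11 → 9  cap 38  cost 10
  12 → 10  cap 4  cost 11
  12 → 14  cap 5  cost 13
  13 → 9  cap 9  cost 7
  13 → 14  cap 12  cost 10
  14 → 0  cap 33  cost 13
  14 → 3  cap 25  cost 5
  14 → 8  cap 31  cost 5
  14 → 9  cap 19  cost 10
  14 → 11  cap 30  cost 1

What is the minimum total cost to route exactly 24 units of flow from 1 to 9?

Minimum cost for 24 units: 438

shortest-cost path #1: 1→2→9 push 14 @ unit cost 17 (adds 238)
shortest-cost path #2: 1→6→9 push 10 @ unit cost 20 (adds 200)
total cost = 438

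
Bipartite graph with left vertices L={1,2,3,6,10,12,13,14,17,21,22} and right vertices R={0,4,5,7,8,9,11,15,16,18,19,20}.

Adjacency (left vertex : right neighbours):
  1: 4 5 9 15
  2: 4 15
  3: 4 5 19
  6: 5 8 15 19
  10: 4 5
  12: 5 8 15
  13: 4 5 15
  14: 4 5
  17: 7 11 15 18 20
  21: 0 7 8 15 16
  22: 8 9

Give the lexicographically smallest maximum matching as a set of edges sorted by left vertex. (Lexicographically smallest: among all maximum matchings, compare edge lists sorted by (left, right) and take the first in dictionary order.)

Lex-smallest maximum matching: {(1,4), (2,15), (3,5), (6,19), (12,8), (17,7), (21,0), (22,9)}

|M| = 8 (so the lex-smallest maximum matching has 8 edges)
process left vertices in ascending order; for each, take the smallest-labelled available neighbour that still permits 8 edges overall, or leave it unmatched if none does
lex-smallest matching: {1-4, 2-15, 3-5, 6-19, 12-8, 17-7, 21-0, 22-9}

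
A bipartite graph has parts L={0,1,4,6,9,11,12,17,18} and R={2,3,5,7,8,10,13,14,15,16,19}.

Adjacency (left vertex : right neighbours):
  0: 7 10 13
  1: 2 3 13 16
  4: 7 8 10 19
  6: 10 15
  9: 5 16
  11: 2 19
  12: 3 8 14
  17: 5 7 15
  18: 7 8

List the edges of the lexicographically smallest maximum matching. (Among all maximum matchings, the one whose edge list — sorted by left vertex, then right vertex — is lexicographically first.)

Lex-smallest maximum matching: {(0,7), (1,2), (4,10), (6,15), (9,16), (11,19), (12,3), (17,5), (18,8)}

|M| = 9 (so the lex-smallest maximum matching has 9 edges)
process left vertices in ascending order; for each, take the smallest-labelled available neighbour that still permits 9 edges overall, or leave it unmatched if none does
lex-smallest matching: {0-7, 1-2, 4-10, 6-15, 9-16, 11-19, 12-3, 17-5, 18-8}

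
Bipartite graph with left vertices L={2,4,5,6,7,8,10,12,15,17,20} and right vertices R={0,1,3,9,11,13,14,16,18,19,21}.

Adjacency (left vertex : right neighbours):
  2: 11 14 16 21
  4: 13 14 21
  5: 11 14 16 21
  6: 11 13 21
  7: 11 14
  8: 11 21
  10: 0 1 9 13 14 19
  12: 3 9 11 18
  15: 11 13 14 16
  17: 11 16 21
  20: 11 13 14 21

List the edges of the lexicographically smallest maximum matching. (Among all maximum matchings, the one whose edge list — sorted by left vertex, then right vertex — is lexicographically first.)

Lex-smallest maximum matching: {(2,11), (4,13), (5,14), (6,21), (10,0), (12,3), (15,16)}

|M| = 7 (so the lex-smallest maximum matching has 7 edges)
process left vertices in ascending order; for each, take the smallest-labelled available neighbour that still permits 7 edges overall, or leave it unmatched if none does
lex-smallest matching: {2-11, 4-13, 5-14, 6-21, 10-0, 12-3, 15-16}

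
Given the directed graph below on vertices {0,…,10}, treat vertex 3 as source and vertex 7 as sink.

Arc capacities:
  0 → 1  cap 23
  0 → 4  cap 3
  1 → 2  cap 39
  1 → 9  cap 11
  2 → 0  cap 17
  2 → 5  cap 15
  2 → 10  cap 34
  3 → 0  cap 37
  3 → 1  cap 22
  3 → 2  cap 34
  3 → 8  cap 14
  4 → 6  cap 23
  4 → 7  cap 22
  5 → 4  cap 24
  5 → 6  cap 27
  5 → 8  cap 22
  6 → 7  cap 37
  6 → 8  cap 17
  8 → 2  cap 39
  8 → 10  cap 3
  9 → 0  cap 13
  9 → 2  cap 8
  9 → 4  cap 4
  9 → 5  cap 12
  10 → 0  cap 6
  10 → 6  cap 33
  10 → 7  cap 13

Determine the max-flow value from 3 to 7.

augment #1: 3→0→4→7 bottleneck 3, total now 3
augment #2: 3→2→10→7 bottleneck 13, total now 16
augment #3: 3→1→9→4→7 bottleneck 4, total now 20
augment #4: 3→2→5→4→7 bottleneck 15, total now 35
augment #5: 3→2→10→6→7 bottleneck 6, total now 41
augment #6: 3→8→10→6→7 bottleneck 3, total now 44
augment #7: 3→1→2→10→6→7 bottleneck 15, total now 59
augment #8: 3→1→9→5→6→7 bottleneck 3, total now 62
augment #9: 3→0→1→9→5→6→7 bottleneck 4, total now 66

Maximum flow value: 66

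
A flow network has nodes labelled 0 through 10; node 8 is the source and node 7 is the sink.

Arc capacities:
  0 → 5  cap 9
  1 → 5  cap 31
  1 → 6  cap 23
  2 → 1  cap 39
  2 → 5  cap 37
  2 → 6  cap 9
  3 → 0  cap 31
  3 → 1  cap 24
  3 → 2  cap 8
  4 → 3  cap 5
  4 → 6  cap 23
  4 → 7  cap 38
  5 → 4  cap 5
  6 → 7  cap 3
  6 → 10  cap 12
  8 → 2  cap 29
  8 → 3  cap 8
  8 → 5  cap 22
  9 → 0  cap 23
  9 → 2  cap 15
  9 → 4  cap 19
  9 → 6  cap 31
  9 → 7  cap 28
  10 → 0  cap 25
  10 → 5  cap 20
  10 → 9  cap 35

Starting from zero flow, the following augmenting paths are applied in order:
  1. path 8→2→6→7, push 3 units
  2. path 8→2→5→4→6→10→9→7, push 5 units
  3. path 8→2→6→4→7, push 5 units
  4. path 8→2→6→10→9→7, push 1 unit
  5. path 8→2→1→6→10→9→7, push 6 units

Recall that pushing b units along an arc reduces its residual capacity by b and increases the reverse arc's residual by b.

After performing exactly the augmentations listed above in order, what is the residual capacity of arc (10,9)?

Residual capacity of (10,9): 23

after path 1 (8→2→6→7, push 3): res(10,9)=35
after path 2 (8→2→5→4→6→10→9→7, push 5): res(10,9)=30
after path 3 (8→2→6→4→7, push 5): res(10,9)=30
after path 4 (8→2→6→10→9→7, push 1): res(10,9)=29
after path 5 (8→2→1→6→10→9→7, push 6): res(10,9)=23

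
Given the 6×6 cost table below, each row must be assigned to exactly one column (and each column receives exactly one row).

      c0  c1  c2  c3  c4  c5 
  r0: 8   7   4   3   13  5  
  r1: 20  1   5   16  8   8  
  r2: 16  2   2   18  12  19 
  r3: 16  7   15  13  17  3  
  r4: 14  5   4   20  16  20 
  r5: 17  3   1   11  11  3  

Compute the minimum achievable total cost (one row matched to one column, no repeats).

Minimum assignment cost: 31

optimal assignment: row0→col3 (cost 3), row1→col4 (cost 8), row2→col1 (cost 2), row3→col5 (cost 3), row4→col0 (cost 14), row5→col2 (cost 1)
total = 3 + 8 + 2 + 3 + 14 + 1 = 31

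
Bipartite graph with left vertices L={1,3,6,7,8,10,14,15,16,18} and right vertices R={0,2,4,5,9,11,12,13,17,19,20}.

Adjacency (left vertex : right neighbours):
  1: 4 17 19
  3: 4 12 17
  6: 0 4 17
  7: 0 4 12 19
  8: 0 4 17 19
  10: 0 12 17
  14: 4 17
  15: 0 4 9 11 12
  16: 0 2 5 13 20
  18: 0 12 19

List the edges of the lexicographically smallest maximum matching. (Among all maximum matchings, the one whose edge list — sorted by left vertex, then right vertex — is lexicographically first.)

|M| = 7 (so the lex-smallest maximum matching has 7 edges)
process left vertices in ascending order; for each, take the smallest-labelled available neighbour that still permits 7 edges overall, or leave it unmatched if none does
lex-smallest matching: {1-4, 3-12, 6-0, 7-19, 8-17, 15-9, 16-2}

Lex-smallest maximum matching: {(1,4), (3,12), (6,0), (7,19), (8,17), (15,9), (16,2)}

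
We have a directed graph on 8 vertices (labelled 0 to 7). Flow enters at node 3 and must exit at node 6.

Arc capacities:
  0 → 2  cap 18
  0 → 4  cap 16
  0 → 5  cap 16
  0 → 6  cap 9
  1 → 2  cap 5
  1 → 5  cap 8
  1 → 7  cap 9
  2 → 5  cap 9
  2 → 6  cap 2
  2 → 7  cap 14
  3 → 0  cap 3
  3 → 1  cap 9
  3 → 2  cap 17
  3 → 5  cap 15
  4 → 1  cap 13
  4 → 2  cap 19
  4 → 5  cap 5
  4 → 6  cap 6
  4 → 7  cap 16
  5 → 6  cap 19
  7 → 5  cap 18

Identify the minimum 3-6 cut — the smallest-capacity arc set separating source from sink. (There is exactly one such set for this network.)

augment #1: 3→0→6 push 3
augment #2: 3→2→6 push 2
augment #3: 3→5→6 push 15
augment #4: 3→1→5→6 push 4
max flow = 24; residual-reachable set from 3 gives S-side
cut edges (S→T): {(2,6), (3,0), (5,6)} total cap 24

Min-cut arcs: {(2,6), (3,0), (5,6)} (total capacity 24)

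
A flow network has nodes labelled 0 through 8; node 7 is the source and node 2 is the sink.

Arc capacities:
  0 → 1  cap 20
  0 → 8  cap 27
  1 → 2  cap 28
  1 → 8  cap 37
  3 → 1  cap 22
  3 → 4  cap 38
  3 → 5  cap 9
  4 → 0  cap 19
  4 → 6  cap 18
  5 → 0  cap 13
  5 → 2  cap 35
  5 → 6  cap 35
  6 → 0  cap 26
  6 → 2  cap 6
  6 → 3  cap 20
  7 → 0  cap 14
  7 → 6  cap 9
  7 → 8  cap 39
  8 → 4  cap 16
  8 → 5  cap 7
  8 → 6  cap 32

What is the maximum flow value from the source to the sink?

Maximum flow value: 50

augment #1: 7→6→2 bottleneck 6, total now 6
augment #2: 7→0→1→2 bottleneck 14, total now 20
augment #3: 7→8→5→2 bottleneck 7, total now 27
augment #4: 7→6→0→1→2 bottleneck 3, total now 30
augment #5: 7→8→4→0→1→2 bottleneck 3, total now 33
augment #6: 7→8→6→3→1→2 bottleneck 8, total now 41
augment #7: 7→8→6→3→5→2 bottleneck 9, total now 50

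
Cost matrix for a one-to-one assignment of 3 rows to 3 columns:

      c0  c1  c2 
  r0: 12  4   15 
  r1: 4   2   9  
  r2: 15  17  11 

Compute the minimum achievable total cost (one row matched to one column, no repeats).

optimal assignment: row0→col1 (cost 4), row1→col0 (cost 4), row2→col2 (cost 11)
total = 4 + 4 + 11 = 19

Minimum assignment cost: 19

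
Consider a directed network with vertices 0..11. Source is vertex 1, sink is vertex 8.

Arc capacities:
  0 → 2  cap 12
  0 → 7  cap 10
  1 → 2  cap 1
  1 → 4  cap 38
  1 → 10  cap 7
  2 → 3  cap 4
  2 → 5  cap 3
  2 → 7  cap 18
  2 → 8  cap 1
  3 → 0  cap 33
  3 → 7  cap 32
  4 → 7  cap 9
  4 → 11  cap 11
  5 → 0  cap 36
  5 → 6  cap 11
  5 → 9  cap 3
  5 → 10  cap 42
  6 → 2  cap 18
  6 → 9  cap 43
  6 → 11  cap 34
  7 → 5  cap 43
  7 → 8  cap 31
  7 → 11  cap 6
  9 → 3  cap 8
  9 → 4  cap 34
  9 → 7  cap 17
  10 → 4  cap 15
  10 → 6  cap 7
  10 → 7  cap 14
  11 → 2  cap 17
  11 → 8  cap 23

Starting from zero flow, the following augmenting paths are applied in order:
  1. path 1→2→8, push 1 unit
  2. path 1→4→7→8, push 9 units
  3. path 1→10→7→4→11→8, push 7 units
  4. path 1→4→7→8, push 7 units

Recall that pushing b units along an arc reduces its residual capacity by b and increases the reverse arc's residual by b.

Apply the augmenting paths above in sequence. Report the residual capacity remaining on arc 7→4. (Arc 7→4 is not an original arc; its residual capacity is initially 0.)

Residual capacity of (7,4): 9

after path 1 (1→2→8, push 1): res(7,4)=0
after path 2 (1→4→7→8, push 9): res(7,4)=9
after path 3 (1→10→7→4→11→8, push 7): res(7,4)=2
after path 4 (1→4→7→8, push 7): res(7,4)=9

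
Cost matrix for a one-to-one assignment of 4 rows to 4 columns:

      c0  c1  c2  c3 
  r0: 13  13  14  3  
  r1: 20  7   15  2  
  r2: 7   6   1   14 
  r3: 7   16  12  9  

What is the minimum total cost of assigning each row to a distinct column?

optimal assignment: row0→col3 (cost 3), row1→col1 (cost 7), row2→col2 (cost 1), row3→col0 (cost 7)
total = 3 + 7 + 1 + 7 = 18

Minimum assignment cost: 18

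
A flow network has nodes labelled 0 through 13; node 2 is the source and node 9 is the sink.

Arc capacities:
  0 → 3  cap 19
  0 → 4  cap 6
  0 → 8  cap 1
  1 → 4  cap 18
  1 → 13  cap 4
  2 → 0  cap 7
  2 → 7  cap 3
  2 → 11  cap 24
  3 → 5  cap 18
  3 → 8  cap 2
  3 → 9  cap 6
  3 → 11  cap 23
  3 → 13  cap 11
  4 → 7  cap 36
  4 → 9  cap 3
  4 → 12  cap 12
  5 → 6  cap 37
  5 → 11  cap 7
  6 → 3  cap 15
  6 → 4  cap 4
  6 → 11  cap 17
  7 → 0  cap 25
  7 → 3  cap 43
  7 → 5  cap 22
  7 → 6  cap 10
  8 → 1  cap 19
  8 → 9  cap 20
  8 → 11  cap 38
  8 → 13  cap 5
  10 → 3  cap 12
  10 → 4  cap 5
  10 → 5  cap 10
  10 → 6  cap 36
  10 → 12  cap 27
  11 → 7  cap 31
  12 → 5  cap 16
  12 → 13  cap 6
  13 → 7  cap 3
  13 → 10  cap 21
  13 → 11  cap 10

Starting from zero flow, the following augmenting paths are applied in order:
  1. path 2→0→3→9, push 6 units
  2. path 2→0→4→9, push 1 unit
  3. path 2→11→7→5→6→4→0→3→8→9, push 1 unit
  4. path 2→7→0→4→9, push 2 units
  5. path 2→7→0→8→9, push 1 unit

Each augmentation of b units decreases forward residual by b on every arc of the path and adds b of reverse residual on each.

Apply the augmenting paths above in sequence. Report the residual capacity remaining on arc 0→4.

after path 1 (2→0→3→9, push 6): res(0,4)=6
after path 2 (2→0→4→9, push 1): res(0,4)=5
after path 3 (2→11→7→5→6→4→0→3→8→9, push 1): res(0,4)=6
after path 4 (2→7→0→4→9, push 2): res(0,4)=4
after path 5 (2→7→0→8→9, push 1): res(0,4)=4

Residual capacity of (0,4): 4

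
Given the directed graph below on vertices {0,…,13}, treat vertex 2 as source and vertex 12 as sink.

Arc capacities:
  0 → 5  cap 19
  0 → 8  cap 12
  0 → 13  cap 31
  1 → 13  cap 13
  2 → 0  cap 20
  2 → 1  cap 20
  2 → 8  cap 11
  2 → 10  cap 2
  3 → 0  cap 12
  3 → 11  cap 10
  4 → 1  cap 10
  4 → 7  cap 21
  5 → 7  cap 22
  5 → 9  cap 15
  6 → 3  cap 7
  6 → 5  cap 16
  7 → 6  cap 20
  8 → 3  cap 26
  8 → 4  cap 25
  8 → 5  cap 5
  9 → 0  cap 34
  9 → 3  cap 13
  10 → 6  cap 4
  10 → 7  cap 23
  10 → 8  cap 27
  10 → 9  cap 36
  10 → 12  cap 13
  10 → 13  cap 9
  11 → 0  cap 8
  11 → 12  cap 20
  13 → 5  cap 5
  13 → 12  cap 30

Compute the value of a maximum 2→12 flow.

augment #1: 2→10→12 bottleneck 2, total now 2
augment #2: 2→0→13→12 bottleneck 20, total now 22
augment #3: 2→1→13→12 bottleneck 10, total now 32
augment #4: 2→8→3→11→12 bottleneck 10, total now 42

Maximum flow value: 42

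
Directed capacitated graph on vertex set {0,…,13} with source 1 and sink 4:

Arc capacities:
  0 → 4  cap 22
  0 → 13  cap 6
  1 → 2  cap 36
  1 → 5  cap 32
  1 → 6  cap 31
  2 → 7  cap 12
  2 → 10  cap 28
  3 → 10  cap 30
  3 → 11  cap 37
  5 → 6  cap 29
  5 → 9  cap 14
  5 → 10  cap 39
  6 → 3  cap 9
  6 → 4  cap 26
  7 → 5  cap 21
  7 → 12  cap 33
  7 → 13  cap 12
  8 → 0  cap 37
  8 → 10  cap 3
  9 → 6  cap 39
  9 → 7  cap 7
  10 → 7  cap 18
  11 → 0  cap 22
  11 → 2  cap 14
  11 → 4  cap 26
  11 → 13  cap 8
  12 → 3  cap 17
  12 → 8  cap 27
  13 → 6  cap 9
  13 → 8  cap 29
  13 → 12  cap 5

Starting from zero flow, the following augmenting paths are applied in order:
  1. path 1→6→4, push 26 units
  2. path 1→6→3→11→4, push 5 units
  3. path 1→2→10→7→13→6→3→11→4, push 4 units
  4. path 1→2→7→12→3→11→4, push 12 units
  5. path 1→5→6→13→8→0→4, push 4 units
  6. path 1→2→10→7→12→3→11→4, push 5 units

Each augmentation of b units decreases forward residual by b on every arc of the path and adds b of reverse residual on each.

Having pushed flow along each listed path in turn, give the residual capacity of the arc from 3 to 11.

after path 1 (1→6→4, push 26): res(3,11)=37
after path 2 (1→6→3→11→4, push 5): res(3,11)=32
after path 3 (1→2→10→7→13→6→3→11→4, push 4): res(3,11)=28
after path 4 (1→2→7→12→3→11→4, push 12): res(3,11)=16
after path 5 (1→5→6→13→8→0→4, push 4): res(3,11)=16
after path 6 (1→2→10→7→12→3→11→4, push 5): res(3,11)=11

Residual capacity of (3,11): 11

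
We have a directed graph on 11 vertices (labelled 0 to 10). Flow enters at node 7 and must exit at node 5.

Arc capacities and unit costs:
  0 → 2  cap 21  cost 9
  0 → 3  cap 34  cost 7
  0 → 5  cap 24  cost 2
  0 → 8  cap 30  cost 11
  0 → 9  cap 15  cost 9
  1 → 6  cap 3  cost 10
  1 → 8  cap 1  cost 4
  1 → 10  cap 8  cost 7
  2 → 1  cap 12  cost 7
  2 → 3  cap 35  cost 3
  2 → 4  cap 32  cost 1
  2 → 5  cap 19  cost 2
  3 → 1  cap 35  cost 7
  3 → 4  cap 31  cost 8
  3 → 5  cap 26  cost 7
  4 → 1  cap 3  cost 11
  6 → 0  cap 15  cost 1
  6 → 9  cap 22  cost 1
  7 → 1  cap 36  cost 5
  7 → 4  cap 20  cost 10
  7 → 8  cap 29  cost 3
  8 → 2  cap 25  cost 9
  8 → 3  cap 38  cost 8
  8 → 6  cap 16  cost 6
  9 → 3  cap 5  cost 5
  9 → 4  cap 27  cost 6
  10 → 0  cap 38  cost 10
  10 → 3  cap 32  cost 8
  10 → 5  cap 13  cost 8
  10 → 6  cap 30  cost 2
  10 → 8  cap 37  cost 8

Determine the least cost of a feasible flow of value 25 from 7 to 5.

shortest-cost path #1: 7→8→6→0→5 push 15 @ unit cost 12 (adds 180)
shortest-cost path #2: 7→8→2→5 push 10 @ unit cost 14 (adds 140)
total cost = 320

Minimum cost for 25 units: 320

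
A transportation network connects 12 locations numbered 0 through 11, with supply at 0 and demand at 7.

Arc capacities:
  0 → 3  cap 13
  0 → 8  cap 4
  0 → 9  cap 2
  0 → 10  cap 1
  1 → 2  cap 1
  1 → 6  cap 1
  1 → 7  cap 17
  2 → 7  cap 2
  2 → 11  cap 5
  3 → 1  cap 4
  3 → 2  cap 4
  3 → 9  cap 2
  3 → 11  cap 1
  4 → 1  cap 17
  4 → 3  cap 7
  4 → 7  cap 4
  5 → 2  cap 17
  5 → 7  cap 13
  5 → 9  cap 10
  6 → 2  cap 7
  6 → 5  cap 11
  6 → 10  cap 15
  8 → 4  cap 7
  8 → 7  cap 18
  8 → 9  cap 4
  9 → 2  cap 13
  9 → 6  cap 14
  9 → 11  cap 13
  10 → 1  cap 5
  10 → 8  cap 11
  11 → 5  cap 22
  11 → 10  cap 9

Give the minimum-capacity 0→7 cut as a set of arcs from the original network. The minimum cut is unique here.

augment #1: 0→8→7 push 4
augment #2: 0→3→1→7 push 4
augment #3: 0→3→2→7 push 2
augment #4: 0→10→1→7 push 1
augment #5: 0→3→11→5→7 push 1
augment #6: 0→9→6→5→7 push 2
augment #7: 0→3→2→11→5→7 push 2
augment #8: 0→3→9→6→5→7 push 2
max flow = 18; residual-reachable set from 0 gives S-side
cut edges (S→T): {(0,8), (0,9), (0,10), (3,1), (3,2), (3,9), (3,11)} total cap 18

Min-cut arcs: {(0,8), (0,9), (0,10), (3,1), (3,2), (3,9), (3,11)} (total capacity 18)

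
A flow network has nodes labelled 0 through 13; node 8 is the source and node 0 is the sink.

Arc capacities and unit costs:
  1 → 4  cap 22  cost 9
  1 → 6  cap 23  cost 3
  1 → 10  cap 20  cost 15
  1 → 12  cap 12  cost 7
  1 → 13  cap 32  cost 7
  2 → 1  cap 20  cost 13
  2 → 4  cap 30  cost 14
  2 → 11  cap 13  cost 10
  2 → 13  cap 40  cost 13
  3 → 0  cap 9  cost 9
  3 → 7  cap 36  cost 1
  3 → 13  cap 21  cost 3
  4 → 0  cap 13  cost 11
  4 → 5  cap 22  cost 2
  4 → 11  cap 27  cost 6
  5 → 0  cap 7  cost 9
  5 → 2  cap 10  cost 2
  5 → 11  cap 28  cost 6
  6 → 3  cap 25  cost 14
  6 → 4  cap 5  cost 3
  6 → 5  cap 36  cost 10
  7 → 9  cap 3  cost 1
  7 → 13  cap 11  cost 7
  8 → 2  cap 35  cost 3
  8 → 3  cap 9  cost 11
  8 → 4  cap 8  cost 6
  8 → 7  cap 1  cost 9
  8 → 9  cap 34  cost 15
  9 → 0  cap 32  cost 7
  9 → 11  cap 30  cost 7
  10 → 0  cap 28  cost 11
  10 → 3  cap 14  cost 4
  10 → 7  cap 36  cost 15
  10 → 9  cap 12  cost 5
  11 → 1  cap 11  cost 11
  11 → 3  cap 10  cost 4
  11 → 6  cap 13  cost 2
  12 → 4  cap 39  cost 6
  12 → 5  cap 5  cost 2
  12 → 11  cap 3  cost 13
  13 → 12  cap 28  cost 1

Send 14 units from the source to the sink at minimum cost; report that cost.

Minimum cost for 14 units: 253

shortest-cost path #1: 8→4→0 push 8 @ unit cost 17 (adds 136)
shortest-cost path #2: 8→7→9→0 push 1 @ unit cost 17 (adds 17)
shortest-cost path #3: 8→3→0 push 5 @ unit cost 20 (adds 100)
total cost = 253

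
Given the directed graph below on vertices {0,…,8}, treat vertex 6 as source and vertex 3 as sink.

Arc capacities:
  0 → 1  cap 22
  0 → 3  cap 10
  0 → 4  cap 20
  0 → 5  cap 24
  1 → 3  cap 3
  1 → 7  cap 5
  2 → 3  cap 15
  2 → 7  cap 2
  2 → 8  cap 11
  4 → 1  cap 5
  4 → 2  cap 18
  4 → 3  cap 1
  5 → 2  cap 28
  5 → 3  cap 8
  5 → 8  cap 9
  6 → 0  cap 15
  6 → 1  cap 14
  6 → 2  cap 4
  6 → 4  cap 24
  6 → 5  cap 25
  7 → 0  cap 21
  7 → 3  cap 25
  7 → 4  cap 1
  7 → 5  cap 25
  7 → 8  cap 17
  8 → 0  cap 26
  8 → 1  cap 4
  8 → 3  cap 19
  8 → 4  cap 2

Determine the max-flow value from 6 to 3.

Maximum flow value: 63

augment #1: 6→0→3 bottleneck 10, total now 10
augment #2: 6→1→3 bottleneck 3, total now 13
augment #3: 6→2→3 bottleneck 4, total now 17
augment #4: 6→4→3 bottleneck 1, total now 18
augment #5: 6→5→3 bottleneck 8, total now 26
augment #6: 6→1→7→3 bottleneck 5, total now 31
augment #7: 6→4→2→3 bottleneck 11, total now 42
augment #8: 6→5→8→3 bottleneck 9, total now 51
augment #9: 6→4→2→7→3 bottleneck 2, total now 53
augment #10: 6→4→2→8→3 bottleneck 5, total now 58
augment #11: 6→5→2→8→3 bottleneck 5, total now 63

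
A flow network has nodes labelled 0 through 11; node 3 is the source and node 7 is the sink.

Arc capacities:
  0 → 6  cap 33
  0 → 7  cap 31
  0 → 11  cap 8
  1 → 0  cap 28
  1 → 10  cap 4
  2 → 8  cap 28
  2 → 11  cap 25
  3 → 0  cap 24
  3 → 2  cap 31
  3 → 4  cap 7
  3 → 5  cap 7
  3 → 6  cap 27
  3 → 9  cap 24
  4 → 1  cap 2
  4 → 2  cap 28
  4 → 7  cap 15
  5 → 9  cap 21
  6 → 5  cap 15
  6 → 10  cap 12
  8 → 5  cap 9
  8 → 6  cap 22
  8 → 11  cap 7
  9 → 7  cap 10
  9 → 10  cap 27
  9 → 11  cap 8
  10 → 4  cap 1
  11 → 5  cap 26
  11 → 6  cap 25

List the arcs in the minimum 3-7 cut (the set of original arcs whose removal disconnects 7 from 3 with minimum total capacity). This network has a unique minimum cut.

Min-cut arcs: {(3,0), (3,4), (9,7), (10,4)} (total capacity 42)

augment #1: 3→0→7 push 24
augment #2: 3→4→7 push 7
augment #3: 3→9→7 push 10
augment #4: 3→6→10→4→7 push 1
max flow = 42; residual-reachable set from 3 gives S-side
cut edges (S→T): {(3,0), (3,4), (9,7), (10,4)} total cap 42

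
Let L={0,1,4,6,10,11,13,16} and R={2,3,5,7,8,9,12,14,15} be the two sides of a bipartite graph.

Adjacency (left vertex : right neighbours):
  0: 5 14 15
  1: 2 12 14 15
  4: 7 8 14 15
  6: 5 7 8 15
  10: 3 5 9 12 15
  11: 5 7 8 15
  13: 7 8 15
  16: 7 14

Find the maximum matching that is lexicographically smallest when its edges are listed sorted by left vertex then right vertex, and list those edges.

|M| = 7 (so the lex-smallest maximum matching has 7 edges)
process left vertices in ascending order; for each, take the smallest-labelled available neighbour that still permits 7 edges overall, or leave it unmatched if none does
lex-smallest matching: {0-5, 1-2, 4-7, 6-8, 10-3, 11-15, 16-14}

Lex-smallest maximum matching: {(0,5), (1,2), (4,7), (6,8), (10,3), (11,15), (16,14)}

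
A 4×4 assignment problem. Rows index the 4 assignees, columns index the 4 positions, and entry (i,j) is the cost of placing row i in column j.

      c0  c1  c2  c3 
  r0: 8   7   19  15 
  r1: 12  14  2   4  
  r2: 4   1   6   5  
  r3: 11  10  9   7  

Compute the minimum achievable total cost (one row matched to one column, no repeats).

optimal assignment: row0→col0 (cost 8), row1→col2 (cost 2), row2→col1 (cost 1), row3→col3 (cost 7)
total = 8 + 2 + 1 + 7 = 18

Minimum assignment cost: 18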